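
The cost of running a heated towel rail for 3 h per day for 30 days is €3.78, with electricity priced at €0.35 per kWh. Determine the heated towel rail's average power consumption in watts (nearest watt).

120 W

Energy = €3.78 ÷ €0.35/kWh = 10.8 kWh
Runtime = 3 h/day × 30 days = 90 h
Power = 10.8 kWh ÷ 90 h = 0.12 kW = 120 W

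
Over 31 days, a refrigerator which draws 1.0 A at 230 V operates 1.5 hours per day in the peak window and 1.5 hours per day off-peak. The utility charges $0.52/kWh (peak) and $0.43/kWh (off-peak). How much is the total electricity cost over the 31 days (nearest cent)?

$10.16

Power = 1.0 A × 230 V = 230 W = 0.23 kW
Peak energy = 0.23 kW × 1.5 h × 31 = 10.695 kWh
Off-peak energy = 0.23 kW × 1.5 h × 31 = 10.695 kWh
Cost = 10.695 × $0.52 + 10.695 × $0.43 = $5.5614 + $4.59885 = $10.16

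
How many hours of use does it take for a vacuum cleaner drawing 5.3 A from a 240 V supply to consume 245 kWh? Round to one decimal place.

192.6 h

Power = 5.3 A × 240 V = 1272 W = 1.272 kW
Hours = 245 kWh ÷ 1.272 kW = 192.6 h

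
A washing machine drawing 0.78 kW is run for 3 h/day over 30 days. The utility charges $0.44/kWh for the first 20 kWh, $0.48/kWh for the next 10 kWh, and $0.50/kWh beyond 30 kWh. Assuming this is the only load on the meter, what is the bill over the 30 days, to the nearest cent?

$33.70

Runtime = 3 h/day × 30 days = 90 h
Energy = 0.78 kW × 90 h = 70.2 kWh
Tier 1 (0–20 kWh): 20 × $0.44 = $8.8
Tier 2 (20–30 kWh): 10 × $0.48 = $4.8
Above 30 kWh: 40.2 × $0.50 = $20.1
Bill = $33.70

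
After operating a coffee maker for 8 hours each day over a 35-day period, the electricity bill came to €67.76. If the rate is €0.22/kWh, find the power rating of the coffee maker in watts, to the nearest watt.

Energy = €67.76 ÷ €0.22/kWh = 308 kWh
Runtime = 8 h/day × 35 days = 280 h
Power = 308 kWh ÷ 280 h = 1.1 kW = 1100 W

1100 W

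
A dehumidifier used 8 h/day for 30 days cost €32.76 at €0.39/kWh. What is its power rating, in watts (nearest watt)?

Energy = €32.76 ÷ €0.39/kWh = 84 kWh
Runtime = 8 h/day × 30 days = 240 h
Power = 84 kWh ÷ 240 h = 0.35 kW = 350 W

350 W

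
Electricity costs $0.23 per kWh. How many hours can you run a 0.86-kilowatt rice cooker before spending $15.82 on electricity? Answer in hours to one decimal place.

Energy available = $15.82 ÷ $0.23/kWh = 68.7826 kWh
Hours = 68.7826 kWh ÷ 0.86 kW = 80.0 h

80.0 h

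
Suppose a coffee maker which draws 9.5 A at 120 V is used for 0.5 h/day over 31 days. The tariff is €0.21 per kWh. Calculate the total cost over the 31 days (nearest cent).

€3.71

Power = 9.5 A × 120 V = 1140 W = 1.14 kW
Runtime = 0.5 h/day × 31 days = 15.5 h
Energy = 1.14 kW × 15.5 h = 17.67 kWh
Cost = 17.67 kWh × €0.21/kWh = €3.71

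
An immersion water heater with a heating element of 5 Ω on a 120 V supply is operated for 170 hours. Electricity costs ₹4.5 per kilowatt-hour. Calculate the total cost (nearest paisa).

₹2203.20

Power = V²/R = 120²/5 = 2880 W = 2.88 kW
Energy = 2.88 kW × 170 h = 489.6 kWh
Cost = 489.6 kWh × ₹4.5/kWh = ₹2203.20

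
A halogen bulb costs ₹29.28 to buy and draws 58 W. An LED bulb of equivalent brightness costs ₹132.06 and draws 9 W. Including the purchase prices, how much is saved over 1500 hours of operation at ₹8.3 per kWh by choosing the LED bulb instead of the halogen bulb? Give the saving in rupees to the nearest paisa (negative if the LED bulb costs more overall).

₹507.27

halogen bulb: ₹29.28 + (58/1000) kW × 1500 h × ₹8.3 = ₹29.28 + ₹722.1 = ₹751.38
LED bulb: ₹132.06 + (9/1000) kW × 1500 h × ₹8.3 = ₹132.06 + ₹112.05 = ₹244.11
Saving = ₹751.38 − ₹244.11 = ₹507.27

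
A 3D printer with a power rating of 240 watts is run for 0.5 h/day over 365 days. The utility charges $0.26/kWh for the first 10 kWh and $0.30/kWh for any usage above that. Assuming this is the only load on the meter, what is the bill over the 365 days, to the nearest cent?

Runtime = 0.5 h/day × 365 days = 182.5 h
Energy = 0.24 kW × 182.5 h = 43.8 kWh
Tier 1 (0–10 kWh): 10 × $0.26 = $2.6
Above 10 kWh: 33.8 × $0.30 = $10.14
Bill = $12.74

$12.74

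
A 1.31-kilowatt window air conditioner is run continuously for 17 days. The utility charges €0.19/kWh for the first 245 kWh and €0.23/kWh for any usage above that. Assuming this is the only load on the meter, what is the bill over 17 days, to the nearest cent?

Runtime = 24 h × 17 = 408 h
Energy = 1.31 kW × 408 h = 534.48 kWh
Tier 1 (0–245 kWh): 245 × €0.19 = €46.55
Above 245 kWh: 289.48 × €0.23 = €66.5804
Bill = €113.13

€113.13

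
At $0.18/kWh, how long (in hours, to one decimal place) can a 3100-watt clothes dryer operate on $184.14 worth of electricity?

330.0 h

Energy available = $184.14 ÷ $0.18/kWh = 1023 kWh
Hours = 1023 kWh ÷ 3.1 kW = 330.0 h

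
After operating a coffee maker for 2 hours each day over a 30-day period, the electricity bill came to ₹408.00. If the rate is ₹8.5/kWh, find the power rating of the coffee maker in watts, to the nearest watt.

800 W

Energy = ₹408.00 ÷ ₹8.5/kWh = 48 kWh
Runtime = 2 h/day × 30 days = 60 h
Power = 48 kWh ÷ 60 h = 0.8 kW = 800 W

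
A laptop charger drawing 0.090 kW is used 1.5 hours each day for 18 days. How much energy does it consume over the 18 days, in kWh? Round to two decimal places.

Runtime = 1.5 h/day × 18 days = 27 h
Energy = 0.09 kW × 27 h = 2.43 kWh

2.43 kWh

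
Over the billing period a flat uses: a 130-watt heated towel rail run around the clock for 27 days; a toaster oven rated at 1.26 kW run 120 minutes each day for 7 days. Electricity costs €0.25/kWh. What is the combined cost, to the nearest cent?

€25.47

heated towel rail: Runtime = 24 h × 27 = 648 h
heated towel rail: 0.13 kW × 648 h = 84.24 kWh
toaster oven: Runtime = 120 min × 7 = 840 min = 14 h
toaster oven: 1.26 kW × 14 h = 17.64 kWh
Total energy = 101.88 kWh
Cost = 101.88 × €0.25 = €25.47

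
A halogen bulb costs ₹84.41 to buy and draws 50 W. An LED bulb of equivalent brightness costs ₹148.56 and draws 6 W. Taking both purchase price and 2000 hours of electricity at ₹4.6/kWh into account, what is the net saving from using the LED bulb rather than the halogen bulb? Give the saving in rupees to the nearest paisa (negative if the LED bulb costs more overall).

₹340.65

halogen bulb: ₹84.41 + (50/1000) kW × 2000 h × ₹4.6 = ₹84.41 + ₹460 = ₹544.41
LED bulb: ₹148.56 + (6/1000) kW × 2000 h × ₹4.6 = ₹148.56 + ₹55.2 = ₹203.76
Saving = ₹544.41 − ₹203.76 = ₹340.65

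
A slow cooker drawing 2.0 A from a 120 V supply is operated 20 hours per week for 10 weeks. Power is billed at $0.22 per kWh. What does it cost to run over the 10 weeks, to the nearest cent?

Power = 2.0 A × 120 V = 240 W = 0.24 kW
Runtime = 20 h/week × 10 weeks = 200 h
Energy = 0.24 kW × 200 h = 48 kWh
Cost = 48 kWh × $0.22/kWh = $10.56

$10.56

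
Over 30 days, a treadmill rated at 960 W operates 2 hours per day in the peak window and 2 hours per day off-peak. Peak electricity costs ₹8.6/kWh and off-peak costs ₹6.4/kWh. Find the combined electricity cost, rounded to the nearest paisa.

₹864.00

Peak energy = 0.96 kW × 2 h × 30 = 57.6 kWh
Off-peak energy = 0.96 kW × 2 h × 30 = 57.6 kWh
Cost = 57.6 × ₹8.6 + 57.6 × ₹6.4 = ₹495.36 + ₹368.64 = ₹864.00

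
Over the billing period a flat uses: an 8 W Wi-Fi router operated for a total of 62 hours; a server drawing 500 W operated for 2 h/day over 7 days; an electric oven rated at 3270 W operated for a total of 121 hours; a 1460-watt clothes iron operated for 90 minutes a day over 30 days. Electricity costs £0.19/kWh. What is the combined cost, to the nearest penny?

Wi-Fi router: 0.008 kW × 62 h = 0.496 kWh
server: Runtime = 2 h/day × 7 days = 14 h
server: 0.5 kW × 14 h = 7 kWh
electric oven: 3.27 kW × 121 h = 395.67 kWh
clothes iron: Runtime = 90 min × 30 = 2700 min = 45 h
clothes iron: 1.46 kW × 45 h = 65.7 kWh
Total energy = 468.866 kWh
Cost = 468.866 × £0.19 = £89.08

£89.08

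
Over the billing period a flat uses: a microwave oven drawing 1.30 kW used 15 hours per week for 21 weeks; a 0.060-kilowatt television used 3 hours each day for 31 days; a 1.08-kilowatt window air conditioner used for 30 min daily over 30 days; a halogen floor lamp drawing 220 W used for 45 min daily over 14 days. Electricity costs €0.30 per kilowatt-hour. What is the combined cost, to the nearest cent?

microwave oven: Runtime = 15 h/week × 21 weeks = 315 h
microwave oven: 1.3 kW × 315 h = 409.5 kWh
television: Runtime = 3 h/day × 31 days = 93 h
television: 0.06 kW × 93 h = 5.58 kWh
window air conditioner: Runtime = 30 min × 30 = 900 min = 15 h
window air conditioner: 1.08 kW × 15 h = 16.2 kWh
halogen floor lamp: Runtime = 45 min × 14 = 630 min = 10.5 h
halogen floor lamp: 0.22 kW × 10.5 h = 2.31 kWh
Total energy = 433.59 kWh
Cost = 433.59 × €0.30 = €130.08

€130.08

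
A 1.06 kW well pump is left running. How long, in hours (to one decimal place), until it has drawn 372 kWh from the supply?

350.9 h

Hours = 372 kWh ÷ 1.06 kW = 350.9 h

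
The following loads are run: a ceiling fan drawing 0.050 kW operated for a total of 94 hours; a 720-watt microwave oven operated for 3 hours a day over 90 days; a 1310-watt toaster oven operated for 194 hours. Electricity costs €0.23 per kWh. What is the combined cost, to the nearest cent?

ceiling fan: 0.05 kW × 94 h = 4.7 kWh
microwave oven: Runtime = 3 h/day × 90 days = 270 h
microwave oven: 0.72 kW × 270 h = 194.4 kWh
toaster oven: 1.31 kW × 194 h = 254.14 kWh
Total energy = 453.24 kWh
Cost = 453.24 × €0.23 = €104.25

€104.25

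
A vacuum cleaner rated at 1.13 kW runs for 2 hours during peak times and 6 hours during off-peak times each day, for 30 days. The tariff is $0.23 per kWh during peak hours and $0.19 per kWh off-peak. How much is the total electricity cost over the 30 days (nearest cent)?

Peak energy = 1.13 kW × 2 h × 30 = 67.8 kWh
Off-peak energy = 1.13 kW × 6 h × 30 = 203.4 kWh
Cost = 67.8 × $0.23 + 203.4 × $0.19 = $15.594 + $38.646 = $54.24

$54.24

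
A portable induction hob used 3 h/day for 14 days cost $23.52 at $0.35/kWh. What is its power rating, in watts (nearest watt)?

Energy = $23.52 ÷ $0.35/kWh = 67.2 kWh
Runtime = 3 h/day × 14 days = 42 h
Power = 67.2 kWh ÷ 42 h = 1.6 kW = 1600 W

1600 W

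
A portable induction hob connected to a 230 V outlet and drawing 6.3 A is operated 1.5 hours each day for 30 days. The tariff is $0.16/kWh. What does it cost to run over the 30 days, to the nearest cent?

Power = 6.3 A × 230 V = 1449 W = 1.449 kW
Runtime = 1.5 h/day × 30 days = 45 h
Energy = 1.449 kW × 45 h = 65.205 kWh
Cost = 65.205 kWh × $0.16/kWh = $10.43

$10.43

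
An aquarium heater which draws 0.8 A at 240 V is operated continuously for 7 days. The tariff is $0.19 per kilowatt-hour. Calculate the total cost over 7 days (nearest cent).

$6.13

Power = 0.8 A × 240 V = 192 W = 0.192 kW
Runtime = 24 h × 7 = 168 h
Energy = 0.192 kW × 168 h = 32.256 kWh
Cost = 32.256 kWh × $0.19/kWh = $6.13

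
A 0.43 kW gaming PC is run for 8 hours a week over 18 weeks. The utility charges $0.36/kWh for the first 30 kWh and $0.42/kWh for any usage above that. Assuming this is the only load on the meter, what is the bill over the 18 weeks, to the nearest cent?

$24.21

Runtime = 8 h/week × 18 weeks = 144 h
Energy = 0.43 kW × 144 h = 61.92 kWh
Tier 1 (0–30 kWh): 30 × $0.36 = $10.8
Above 30 kWh: 31.92 × $0.42 = $13.4064
Bill = $24.21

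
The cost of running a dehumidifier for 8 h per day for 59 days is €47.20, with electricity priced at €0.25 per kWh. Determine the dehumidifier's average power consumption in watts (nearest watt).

Energy = €47.20 ÷ €0.25/kWh = 188.8 kWh
Runtime = 8 h/day × 59 days = 472 h
Power = 188.8 kWh ÷ 472 h = 0.4 kW = 400 W

400 W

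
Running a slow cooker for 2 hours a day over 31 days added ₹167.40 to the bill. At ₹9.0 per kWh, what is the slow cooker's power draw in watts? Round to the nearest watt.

Energy = ₹167.40 ÷ ₹9.0/kWh = 18.6 kWh
Runtime = 2 h/day × 31 days = 62 h
Power = 18.6 kWh ÷ 62 h = 0.3 kW = 300 W

300 W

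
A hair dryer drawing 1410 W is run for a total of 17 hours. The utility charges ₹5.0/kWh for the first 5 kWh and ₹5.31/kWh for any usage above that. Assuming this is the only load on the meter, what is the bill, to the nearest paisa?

₹125.73

Energy = 1.41 kW × 17 h = 23.97 kWh
Tier 1 (0–5 kWh): 5 × ₹5.0 = ₹25
Above 5 kWh: 18.97 × ₹5.31 = ₹100.7307
Bill = ₹125.73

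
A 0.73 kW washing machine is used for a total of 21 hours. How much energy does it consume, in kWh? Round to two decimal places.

15.33 kWh

Energy = 0.73 kW × 21 h = 15.33 kWh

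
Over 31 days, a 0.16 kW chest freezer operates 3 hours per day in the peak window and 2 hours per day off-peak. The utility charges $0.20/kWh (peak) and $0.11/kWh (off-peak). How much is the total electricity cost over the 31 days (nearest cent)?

Peak energy = 0.16 kW × 3 h × 31 = 14.88 kWh
Off-peak energy = 0.16 kW × 2 h × 31 = 9.92 kWh
Cost = 14.88 × $0.20 + 9.92 × $0.11 = $2.976 + $1.0912 = $4.07

$4.07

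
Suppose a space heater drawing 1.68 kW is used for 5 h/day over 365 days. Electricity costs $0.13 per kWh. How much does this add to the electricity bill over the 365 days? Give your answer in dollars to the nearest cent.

$398.58

Runtime = 5 h/day × 365 days = 1825 h
Energy = 1.68 kW × 1825 h = 3066 kWh
Cost = 3066 kWh × $0.13/kWh = $398.58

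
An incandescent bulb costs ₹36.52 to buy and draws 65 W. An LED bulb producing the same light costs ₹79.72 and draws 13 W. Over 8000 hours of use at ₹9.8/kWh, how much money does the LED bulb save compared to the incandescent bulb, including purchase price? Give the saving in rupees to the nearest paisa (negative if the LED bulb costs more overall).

₹4033.60

incandescent bulb: ₹36.52 + (65/1000) kW × 8000 h × ₹9.8 = ₹36.52 + ₹5096 = ₹5132.52
LED bulb: ₹79.72 + (13/1000) kW × 8000 h × ₹9.8 = ₹79.72 + ₹1019.2 = ₹1098.92
Saving = ₹5132.52 − ₹1098.92 = ₹4033.6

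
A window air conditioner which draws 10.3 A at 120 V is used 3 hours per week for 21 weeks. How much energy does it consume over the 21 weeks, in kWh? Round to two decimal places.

Power = 10.3 A × 120 V = 1236 W = 1.236 kW
Runtime = 3 h/week × 21 weeks = 63 h
Energy = 1.236 kW × 63 h = 77.868 kWh ≈ 77.87 kWh

77.87 kWh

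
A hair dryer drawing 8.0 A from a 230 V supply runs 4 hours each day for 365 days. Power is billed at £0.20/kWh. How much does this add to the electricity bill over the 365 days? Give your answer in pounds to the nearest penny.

Power = 8.0 A × 230 V = 1840 W = 1.84 kW
Runtime = 4 h/day × 365 days = 1460 h
Energy = 1.84 kW × 1460 h = 2686.4 kWh
Cost = 2686.4 kWh × £0.20/kWh = £537.28

£537.28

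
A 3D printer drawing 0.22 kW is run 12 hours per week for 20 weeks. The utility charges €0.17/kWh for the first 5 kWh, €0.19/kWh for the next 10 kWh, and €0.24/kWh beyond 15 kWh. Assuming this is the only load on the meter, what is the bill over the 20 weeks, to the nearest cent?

€11.82

Runtime = 12 h/week × 20 weeks = 240 h
Energy = 0.22 kW × 240 h = 52.8 kWh
Tier 1 (0–5 kWh): 5 × €0.17 = €0.85
Tier 2 (5–15 kWh): 10 × €0.19 = €1.9
Above 15 kWh: 37.8 × €0.24 = €9.072
Bill = €11.82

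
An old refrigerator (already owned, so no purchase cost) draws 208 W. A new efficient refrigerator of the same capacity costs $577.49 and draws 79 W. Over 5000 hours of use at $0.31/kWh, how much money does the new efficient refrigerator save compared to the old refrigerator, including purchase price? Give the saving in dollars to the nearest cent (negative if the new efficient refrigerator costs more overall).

old refrigerator: $0.00 + (208/1000) kW × 5000 h × $0.31 = $0.00 + $322.4 = $322.4
new efficient refrigerator: $577.49 + (79/1000) kW × 5000 h × $0.31 = $577.49 + $122.45 = $699.94
Saving = $322.4 − $699.94 = −$377.54

-$377.54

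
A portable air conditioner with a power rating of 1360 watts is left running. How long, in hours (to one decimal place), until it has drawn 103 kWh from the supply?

75.7 h

Hours = 103 kWh ÷ 1.36 kW = 75.7 h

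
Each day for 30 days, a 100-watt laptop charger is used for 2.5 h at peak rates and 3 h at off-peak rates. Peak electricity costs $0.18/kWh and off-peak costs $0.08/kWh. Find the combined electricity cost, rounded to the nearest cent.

$2.07

Peak energy = 0.1 kW × 2.5 h × 30 = 7.5 kWh
Off-peak energy = 0.1 kW × 3 h × 30 = 9 kWh
Cost = 7.5 × $0.18 + 9 × $0.08 = $1.35 + $0.72 = $2.07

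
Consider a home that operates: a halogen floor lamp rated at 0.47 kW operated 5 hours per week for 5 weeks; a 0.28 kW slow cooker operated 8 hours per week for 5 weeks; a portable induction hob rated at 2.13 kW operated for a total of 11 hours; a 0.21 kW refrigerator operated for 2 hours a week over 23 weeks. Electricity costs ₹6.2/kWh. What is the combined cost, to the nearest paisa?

₹347.45

halogen floor lamp: Runtime = 5 h/week × 5 weeks = 25 h
halogen floor lamp: 0.47 kW × 25 h = 11.75 kWh
slow cooker: Runtime = 8 h/week × 5 weeks = 40 h
slow cooker: 0.28 kW × 40 h = 11.2 kWh
portable induction hob: 2.13 kW × 11 h = 23.43 kWh
refrigerator: Runtime = 2 h/week × 23 weeks = 46 h
refrigerator: 0.21 kW × 46 h = 9.66 kWh
Total energy = 56.04 kWh
Cost = 56.04 × ₹6.2 = ₹347.45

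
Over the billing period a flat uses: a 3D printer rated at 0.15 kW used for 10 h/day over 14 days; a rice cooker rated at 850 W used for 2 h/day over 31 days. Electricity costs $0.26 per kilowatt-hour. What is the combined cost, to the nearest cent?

3D printer: Runtime = 10 h/day × 14 days = 140 h
3D printer: 0.15 kW × 140 h = 21 kWh
rice cooker: Runtime = 2 h/day × 31 days = 62 h
rice cooker: 0.85 kW × 62 h = 52.7 kWh
Total energy = 73.7 kWh
Cost = 73.7 × $0.26 = $19.16

$19.16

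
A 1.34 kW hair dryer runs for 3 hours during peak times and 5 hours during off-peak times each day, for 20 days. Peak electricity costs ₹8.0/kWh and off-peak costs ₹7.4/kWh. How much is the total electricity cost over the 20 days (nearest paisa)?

Peak energy = 1.34 kW × 3 h × 20 = 80.4 kWh
Off-peak energy = 1.34 kW × 5 h × 20 = 134 kWh
Cost = 80.4 × ₹8.0 + 134 × ₹7.4 = ₹643.2 + ₹991.6 = ₹1634.80

₹1634.80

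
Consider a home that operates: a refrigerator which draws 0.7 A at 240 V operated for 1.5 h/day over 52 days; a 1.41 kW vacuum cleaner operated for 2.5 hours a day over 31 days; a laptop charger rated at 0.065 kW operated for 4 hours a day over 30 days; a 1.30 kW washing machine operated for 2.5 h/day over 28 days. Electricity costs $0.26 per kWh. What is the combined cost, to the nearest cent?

$57.51

refrigerator: Power = 0.7 A × 240 V = 168 W = 0.168 kW
refrigerator: Runtime = 1.5 h/day × 52 days = 78 h
refrigerator: 0.168 kW × 78 h = 13.104 kWh
vacuum cleaner: Runtime = 2.5 h/day × 31 days = 77.5 h
vacuum cleaner: 1.41 kW × 77.5 h = 109.275 kWh
laptop charger: Runtime = 4 h/day × 30 days = 120 h
laptop charger: 0.065 kW × 120 h = 7.8 kWh
washing machine: Runtime = 2.5 h/day × 28 days = 70 h
washing machine: 1.3 kW × 70 h = 91 kWh
Total energy = 221.179 kWh
Cost = 221.179 × $0.26 = $57.51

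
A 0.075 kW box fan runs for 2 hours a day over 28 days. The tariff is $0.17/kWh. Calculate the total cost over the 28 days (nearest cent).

$0.71

Runtime = 2 h/day × 28 days = 56 h
Energy = 0.075 kW × 56 h = 4.2 kWh
Cost = 4.2 kWh × $0.17/kWh = $0.71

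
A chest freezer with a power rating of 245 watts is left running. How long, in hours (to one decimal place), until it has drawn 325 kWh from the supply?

1326.5 h

Hours = 325 kWh ÷ 0.245 kW = 1326.5 h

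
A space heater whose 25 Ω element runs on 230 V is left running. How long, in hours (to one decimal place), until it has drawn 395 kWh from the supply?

Power = V²/R = 230²/25 = 2116 W = 2.116 kW
Hours = 395 kWh ÷ 2.116 kW = 186.7 h

186.7 h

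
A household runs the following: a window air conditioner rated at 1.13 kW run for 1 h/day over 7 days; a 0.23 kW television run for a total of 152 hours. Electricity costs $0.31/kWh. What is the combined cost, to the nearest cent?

window air conditioner: Runtime = 1 h/day × 7 days = 7 h
window air conditioner: 1.13 kW × 7 h = 7.91 kWh
television: 0.23 kW × 152 h = 34.96 kWh
Total energy = 42.87 kWh
Cost = 42.87 × $0.31 = $13.29

$13.29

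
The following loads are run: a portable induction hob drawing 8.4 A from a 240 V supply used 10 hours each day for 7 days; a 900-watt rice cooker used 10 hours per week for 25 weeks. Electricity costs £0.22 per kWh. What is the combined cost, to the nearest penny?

£80.55

portable induction hob: Power = 8.4 A × 240 V = 2016 W = 2.016 kW
portable induction hob: Runtime = 10 h/day × 7 days = 70 h
portable induction hob: 2.016 kW × 70 h = 141.12 kWh
rice cooker: Runtime = 10 h/week × 25 weeks = 250 h
rice cooker: 0.9 kW × 250 h = 225 kWh
Total energy = 366.12 kWh
Cost = 366.12 × £0.22 = £80.55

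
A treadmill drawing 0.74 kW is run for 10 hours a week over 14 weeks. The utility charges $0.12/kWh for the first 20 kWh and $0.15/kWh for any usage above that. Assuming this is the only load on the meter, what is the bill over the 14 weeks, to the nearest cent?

Runtime = 10 h/week × 14 weeks = 140 h
Energy = 0.74 kW × 140 h = 103.6 kWh
Tier 1 (0–20 kWh): 20 × $0.12 = $2.4
Above 20 kWh: 83.6 × $0.15 = $12.54
Bill = $14.94

$14.94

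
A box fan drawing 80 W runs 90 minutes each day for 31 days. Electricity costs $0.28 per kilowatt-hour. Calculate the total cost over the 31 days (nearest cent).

Runtime = 90 min × 31 = 2790 min = 46.5 h
Energy = 0.08 kW × 46.5 h = 3.72 kWh
Cost = 3.72 kWh × $0.28/kWh = $1.04

$1.04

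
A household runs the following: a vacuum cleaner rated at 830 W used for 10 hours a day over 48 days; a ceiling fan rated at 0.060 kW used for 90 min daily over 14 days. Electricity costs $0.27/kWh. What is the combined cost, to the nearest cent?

vacuum cleaner: Runtime = 10 h/day × 48 days = 480 h
vacuum cleaner: 0.83 kW × 480 h = 398.4 kWh
ceiling fan: Runtime = 90 min × 14 = 1260 min = 21 h
ceiling fan: 0.06 kW × 21 h = 1.26 kWh
Total energy = 399.66 kWh
Cost = 399.66 × $0.27 = $107.91

$107.91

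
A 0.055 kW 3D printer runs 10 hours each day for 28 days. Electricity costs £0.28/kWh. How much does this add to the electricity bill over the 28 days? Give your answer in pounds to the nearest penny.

£4.31

Runtime = 10 h/day × 28 days = 280 h
Energy = 0.055 kW × 280 h = 15.4 kWh
Cost = 15.4 kWh × £0.28/kWh = £4.31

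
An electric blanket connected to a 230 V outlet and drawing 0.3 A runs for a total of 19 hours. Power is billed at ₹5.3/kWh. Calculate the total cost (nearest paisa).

Power = 0.3 A × 230 V = 69 W = 0.069 kW
Energy = 0.069 kW × 19 h = 1.311 kWh
Cost = 1.311 kWh × ₹5.3/kWh = ₹6.95

₹6.95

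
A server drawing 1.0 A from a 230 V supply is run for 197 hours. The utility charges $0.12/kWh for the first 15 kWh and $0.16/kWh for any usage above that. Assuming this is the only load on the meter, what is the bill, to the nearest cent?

Power = 1.0 A × 230 V = 230 W = 0.23 kW
Energy = 0.23 kW × 197 h = 45.31 kWh
Tier 1 (0–15 kWh): 15 × $0.12 = $1.8
Above 15 kWh: 30.31 × $0.16 = $4.8496
Bill = $6.65

$6.65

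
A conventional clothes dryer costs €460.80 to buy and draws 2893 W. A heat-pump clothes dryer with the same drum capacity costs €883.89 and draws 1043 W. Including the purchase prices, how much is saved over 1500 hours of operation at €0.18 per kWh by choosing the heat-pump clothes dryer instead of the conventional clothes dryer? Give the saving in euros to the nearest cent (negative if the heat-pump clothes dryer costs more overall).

€76.41

conventional clothes dryer: €460.80 + (2893/1000) kW × 1500 h × €0.18 = €460.80 + €781.11 = €1241.91
heat-pump clothes dryer: €883.89 + (1043/1000) kW × 1500 h × €0.18 = €883.89 + €281.61 = €1165.5
Saving = €1241.91 − €1165.5 = €76.41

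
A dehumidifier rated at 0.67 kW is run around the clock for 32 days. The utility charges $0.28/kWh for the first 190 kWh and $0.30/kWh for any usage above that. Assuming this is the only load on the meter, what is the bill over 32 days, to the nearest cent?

$150.57

Runtime = 24 h × 32 = 768 h
Energy = 0.67 kW × 768 h = 514.56 kWh
Tier 1 (0–190 kWh): 190 × $0.28 = $53.2
Above 190 kWh: 324.56 × $0.30 = $97.368
Bill = $150.57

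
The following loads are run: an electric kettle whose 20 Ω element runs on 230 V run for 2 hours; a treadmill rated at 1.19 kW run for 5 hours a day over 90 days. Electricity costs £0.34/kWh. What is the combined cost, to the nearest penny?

£183.87

electric kettle: Power = V²/R = 230²/20 = 2645 W = 2.645 kW
electric kettle: 2.645 kW × 2 h = 5.29 kWh
treadmill: Runtime = 5 h/day × 90 days = 450 h
treadmill: 1.19 kW × 450 h = 535.5 kWh
Total energy = 540.79 kWh
Cost = 540.79 × £0.34 = £183.87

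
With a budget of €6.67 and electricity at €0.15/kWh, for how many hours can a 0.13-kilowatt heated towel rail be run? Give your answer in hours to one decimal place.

342.1 h

Energy available = €6.67 ÷ €0.15/kWh = 44.4667 kWh
Hours = 44.4667 kWh ÷ 0.13 kW = 342.1 h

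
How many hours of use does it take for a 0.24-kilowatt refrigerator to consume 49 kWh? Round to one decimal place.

204.2 h

Hours = 49 kWh ÷ 0.24 kW = 204.2 h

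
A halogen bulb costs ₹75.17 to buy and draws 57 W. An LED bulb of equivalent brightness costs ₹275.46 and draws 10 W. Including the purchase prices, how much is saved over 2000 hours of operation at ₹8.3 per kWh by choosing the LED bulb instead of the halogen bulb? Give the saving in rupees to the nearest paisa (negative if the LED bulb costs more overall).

₹579.91

halogen bulb: ₹75.17 + (57/1000) kW × 2000 h × ₹8.3 = ₹75.17 + ₹946.2 = ₹1021.37
LED bulb: ₹275.46 + (10/1000) kW × 2000 h × ₹8.3 = ₹275.46 + ₹166 = ₹441.46
Saving = ₹1021.37 − ₹441.46 = ₹579.91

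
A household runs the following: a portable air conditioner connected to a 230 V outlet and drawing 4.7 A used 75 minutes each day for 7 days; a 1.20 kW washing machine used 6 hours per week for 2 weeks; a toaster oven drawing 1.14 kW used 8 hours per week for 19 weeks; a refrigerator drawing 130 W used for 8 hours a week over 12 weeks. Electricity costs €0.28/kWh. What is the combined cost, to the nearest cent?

portable air conditioner: Power = 4.7 A × 230 V = 1081 W = 1.081 kW
portable air conditioner: Runtime = 75 min × 7 = 525 min = 8.75 h
portable air conditioner: 1.081 kW × 8.75 h = 9.45875 kWh
washing machine: Runtime = 6 h/week × 2 weeks = 12 h
washing machine: 1.2 kW × 12 h = 14.4 kWh
toaster oven: Runtime = 8 h/week × 19 weeks = 152 h
toaster oven: 1.14 kW × 152 h = 173.28 kWh
refrigerator: Runtime = 8 h/week × 12 weeks = 96 h
refrigerator: 0.13 kW × 96 h = 12.48 kWh
Total energy = 209.61875 kWh
Cost = 209.61875 × €0.28 = €58.69

€58.69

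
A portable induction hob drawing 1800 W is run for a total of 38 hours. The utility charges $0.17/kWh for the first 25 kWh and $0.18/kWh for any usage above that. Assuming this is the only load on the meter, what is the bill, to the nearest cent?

$12.06

Energy = 1.8 kW × 38 h = 68.4 kWh
Tier 1 (0–25 kWh): 25 × $0.17 = $4.25
Above 25 kWh: 43.4 × $0.18 = $7.812
Bill = $12.06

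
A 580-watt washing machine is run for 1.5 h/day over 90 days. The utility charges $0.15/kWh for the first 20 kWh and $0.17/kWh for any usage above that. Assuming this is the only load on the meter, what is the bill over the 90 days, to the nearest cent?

Runtime = 1.5 h/day × 90 days = 135 h
Energy = 0.58 kW × 135 h = 78.3 kWh
Tier 1 (0–20 kWh): 20 × $0.15 = $3
Above 20 kWh: 58.3 × $0.17 = $9.911
Bill = $12.91

$12.91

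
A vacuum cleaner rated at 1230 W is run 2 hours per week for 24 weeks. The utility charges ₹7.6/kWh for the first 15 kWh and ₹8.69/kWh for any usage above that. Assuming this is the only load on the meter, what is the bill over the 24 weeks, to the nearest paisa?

Runtime = 2 h/week × 24 weeks = 48 h
Energy = 1.23 kW × 48 h = 59.04 kWh
Tier 1 (0–15 kWh): 15 × ₹7.6 = ₹114
Above 15 kWh: 44.04 × ₹8.69 = ₹382.7076
Bill = ₹496.71

₹496.71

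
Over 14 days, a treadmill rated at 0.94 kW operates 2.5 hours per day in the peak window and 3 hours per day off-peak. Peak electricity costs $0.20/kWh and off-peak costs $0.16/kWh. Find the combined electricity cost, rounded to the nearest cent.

$12.90

Peak energy = 0.94 kW × 2.5 h × 14 = 32.9 kWh
Off-peak energy = 0.94 kW × 3 h × 14 = 39.48 kWh
Cost = 32.9 × $0.20 + 39.48 × $0.16 = $6.58 + $6.3168 = $12.90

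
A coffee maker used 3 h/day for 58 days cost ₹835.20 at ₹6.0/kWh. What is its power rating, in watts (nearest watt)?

800 W

Energy = ₹835.20 ÷ ₹6.0/kWh = 139.2 kWh
Runtime = 3 h/day × 58 days = 174 h
Power = 139.2 kWh ÷ 174 h = 0.8 kW = 800 W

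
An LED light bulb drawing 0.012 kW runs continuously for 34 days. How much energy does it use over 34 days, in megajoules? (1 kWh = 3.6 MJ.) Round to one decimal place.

Runtime = 24 h × 34 = 816 h
Energy = 0.012 kW × 816 h = 9.792 kWh
= 9.792 × 3.6 MJ = 35.3 MJ

35.3 MJ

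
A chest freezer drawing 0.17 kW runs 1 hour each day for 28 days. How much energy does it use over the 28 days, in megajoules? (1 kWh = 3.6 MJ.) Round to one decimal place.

17.1 MJ

Runtime = 1 h/day × 28 days = 28 h
Energy = 0.17 kW × 28 h = 4.76 kWh
= 4.76 × 3.6 MJ = 17.1 MJ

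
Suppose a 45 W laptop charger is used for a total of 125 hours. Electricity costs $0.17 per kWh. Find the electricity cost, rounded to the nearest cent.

$0.96

Energy = 0.045 kW × 125 h = 5.625 kWh
Cost = 5.625 kWh × $0.17/kWh = $0.96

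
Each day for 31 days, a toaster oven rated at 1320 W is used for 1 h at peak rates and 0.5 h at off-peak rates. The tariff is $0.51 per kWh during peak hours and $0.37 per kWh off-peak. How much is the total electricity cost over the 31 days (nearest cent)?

Peak energy = 1.32 kW × 1 h × 31 = 40.92 kWh
Off-peak energy = 1.32 kW × 0.5 h × 31 = 20.46 kWh
Cost = 40.92 × $0.51 + 20.46 × $0.37 = $20.8692 + $7.5702 = $28.44

$28.44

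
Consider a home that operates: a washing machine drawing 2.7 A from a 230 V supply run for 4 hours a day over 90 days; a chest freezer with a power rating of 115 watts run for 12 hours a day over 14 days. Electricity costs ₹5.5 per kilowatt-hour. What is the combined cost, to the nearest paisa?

washing machine: Power = 2.7 A × 230 V = 621 W = 0.621 kW
washing machine: Runtime = 4 h/day × 90 days = 360 h
washing machine: 0.621 kW × 360 h = 223.56 kWh
chest freezer: Runtime = 12 h/day × 14 days = 168 h
chest freezer: 0.115 kW × 168 h = 19.32 kWh
Total energy = 242.88 kWh
Cost = 242.88 × ₹5.5 = ₹1335.84

₹1335.84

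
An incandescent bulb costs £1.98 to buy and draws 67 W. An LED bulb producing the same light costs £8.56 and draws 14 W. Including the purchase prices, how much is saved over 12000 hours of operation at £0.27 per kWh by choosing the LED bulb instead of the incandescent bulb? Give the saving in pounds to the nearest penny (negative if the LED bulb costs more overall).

£165.14

incandescent bulb: £1.98 + (67/1000) kW × 12000 h × £0.27 = £1.98 + £217.08 = £219.06
LED bulb: £8.56 + (14/1000) kW × 12000 h × £0.27 = £8.56 + £45.36 = £53.92
Saving = £219.06 − £53.92 = £165.14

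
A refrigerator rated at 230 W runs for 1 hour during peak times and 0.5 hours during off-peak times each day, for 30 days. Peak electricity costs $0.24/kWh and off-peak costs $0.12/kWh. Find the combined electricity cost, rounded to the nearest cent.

$2.07

Peak energy = 0.23 kW × 1 h × 30 = 6.9 kWh
Off-peak energy = 0.23 kW × 0.5 h × 30 = 3.45 kWh
Cost = 6.9 × $0.24 + 3.45 × $0.12 = $1.656 + $0.414 = $2.07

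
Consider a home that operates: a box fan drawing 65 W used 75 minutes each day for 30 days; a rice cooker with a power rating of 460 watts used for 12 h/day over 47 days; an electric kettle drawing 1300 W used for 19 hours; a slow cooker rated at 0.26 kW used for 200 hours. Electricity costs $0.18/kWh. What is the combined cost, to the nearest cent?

$60.94

box fan: Runtime = 75 min × 30 = 2250 min = 37.5 h
box fan: 0.065 kW × 37.5 h = 2.4375 kWh
rice cooker: Runtime = 12 h/day × 47 days = 564 h
rice cooker: 0.46 kW × 564 h = 259.44 kWh
electric kettle: 1.3 kW × 19 h = 24.7 kWh
slow cooker: 0.26 kW × 200 h = 52 kWh
Total energy = 338.5775 kWh
Cost = 338.5775 × $0.18 = $60.94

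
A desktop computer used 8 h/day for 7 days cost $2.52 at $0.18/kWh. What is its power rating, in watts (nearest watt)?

250 W

Energy = $2.52 ÷ $0.18/kWh = 14 kWh
Runtime = 8 h/day × 7 days = 56 h
Power = 14 kWh ÷ 56 h = 0.25 kW = 250 W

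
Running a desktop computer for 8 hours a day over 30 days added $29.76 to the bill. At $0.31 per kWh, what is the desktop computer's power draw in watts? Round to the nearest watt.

Energy = $29.76 ÷ $0.31/kWh = 96 kWh
Runtime = 8 h/day × 30 days = 240 h
Power = 96 kWh ÷ 240 h = 0.4 kW = 400 W

400 W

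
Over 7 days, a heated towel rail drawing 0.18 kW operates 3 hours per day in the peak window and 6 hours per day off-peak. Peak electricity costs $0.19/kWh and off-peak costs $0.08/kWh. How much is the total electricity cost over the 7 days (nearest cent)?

$1.32

Peak energy = 0.18 kW × 3 h × 7 = 3.78 kWh
Off-peak energy = 0.18 kW × 6 h × 7 = 7.56 kWh
Cost = 3.78 × $0.19 + 7.56 × $0.08 = $0.7182 + $0.6048 = $1.32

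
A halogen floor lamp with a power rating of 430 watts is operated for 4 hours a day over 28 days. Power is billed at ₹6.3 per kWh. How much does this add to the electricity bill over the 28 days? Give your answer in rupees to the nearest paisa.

Runtime = 4 h/day × 28 days = 112 h
Energy = 0.43 kW × 112 h = 48.16 kWh
Cost = 48.16 kWh × ₹6.3/kWh = ₹303.41

₹303.41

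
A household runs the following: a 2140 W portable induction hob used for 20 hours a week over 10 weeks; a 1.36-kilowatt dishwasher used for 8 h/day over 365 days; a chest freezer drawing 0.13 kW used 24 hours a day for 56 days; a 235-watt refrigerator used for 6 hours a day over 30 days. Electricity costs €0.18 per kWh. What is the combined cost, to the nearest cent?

€830.92

portable induction hob: Runtime = 20 h/week × 10 weeks = 200 h
portable induction hob: 2.14 kW × 200 h = 428 kWh
dishwasher: Runtime = 8 h/day × 365 days = 2920 h
dishwasher: 1.36 kW × 2920 h = 3971.2 kWh
chest freezer: Runtime = 24 h × 56 = 1344 h
chest freezer: 0.13 kW × 1344 h = 174.72 kWh
refrigerator: Runtime = 6 h/day × 30 days = 180 h
refrigerator: 0.235 kW × 180 h = 42.3 kWh
Total energy = 4616.22 kWh
Cost = 4616.22 × €0.18 = €830.92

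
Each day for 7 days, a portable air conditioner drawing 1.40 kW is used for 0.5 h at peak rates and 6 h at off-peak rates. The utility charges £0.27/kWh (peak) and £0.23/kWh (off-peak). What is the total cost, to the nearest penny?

£14.85

Peak energy = 1.4 kW × 0.5 h × 7 = 4.9 kWh
Off-peak energy = 1.4 kW × 6 h × 7 = 58.8 kWh
Cost = 4.9 × £0.27 + 58.8 × £0.23 = £1.323 + £13.524 = £14.85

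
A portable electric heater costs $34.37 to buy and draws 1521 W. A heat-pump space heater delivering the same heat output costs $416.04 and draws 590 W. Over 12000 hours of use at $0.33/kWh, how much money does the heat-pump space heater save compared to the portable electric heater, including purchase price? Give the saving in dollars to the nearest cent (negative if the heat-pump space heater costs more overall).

portable electric heater: $34.37 + (1521/1000) kW × 12000 h × $0.33 = $34.37 + $6023.16 = $6057.53
heat-pump space heater: $416.04 + (590/1000) kW × 12000 h × $0.33 = $416.04 + $2336.4 = $2752.44
Saving = $6057.53 − $2752.44 = $3305.09

$3305.09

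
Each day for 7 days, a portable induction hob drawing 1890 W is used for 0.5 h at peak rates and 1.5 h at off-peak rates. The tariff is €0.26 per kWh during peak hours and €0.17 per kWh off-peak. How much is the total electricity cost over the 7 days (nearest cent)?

Peak energy = 1.89 kW × 0.5 h × 7 = 6.615 kWh
Off-peak energy = 1.89 kW × 1.5 h × 7 = 19.845 kWh
Cost = 6.615 × €0.26 + 19.845 × €0.17 = €1.7199 + €3.37365 = €5.09

€5.09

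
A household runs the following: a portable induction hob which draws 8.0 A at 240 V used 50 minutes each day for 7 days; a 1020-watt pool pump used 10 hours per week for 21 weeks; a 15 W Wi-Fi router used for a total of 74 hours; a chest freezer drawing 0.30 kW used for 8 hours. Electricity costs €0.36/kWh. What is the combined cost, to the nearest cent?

portable induction hob: Power = 8.0 A × 240 V = 1920 W = 1.92 kW
portable induction hob: Runtime = 50 min × 7 = 350 min = 5.833333… h
portable induction hob: 1.92 kW × 5.833333… h = 11.2 kWh
pool pump: Runtime = 10 h/week × 21 weeks = 210 h
pool pump: 1.02 kW × 210 h = 214.2 kWh
Wi-Fi router: 0.015 kW × 74 h = 1.11 kWh
chest freezer: 0.3 kW × 8 h = 2.4 kWh
Total energy = 228.91 kWh
Cost = 228.91 × €0.36 = €82.41

€82.41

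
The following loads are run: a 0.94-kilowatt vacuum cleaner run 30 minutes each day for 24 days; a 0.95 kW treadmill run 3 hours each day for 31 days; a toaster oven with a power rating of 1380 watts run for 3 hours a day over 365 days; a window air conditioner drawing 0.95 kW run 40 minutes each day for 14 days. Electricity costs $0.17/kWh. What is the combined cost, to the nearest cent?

vacuum cleaner: Runtime = 30 min × 24 = 720 min = 12 h
vacuum cleaner: 0.94 kW × 12 h = 11.28 kWh
treadmill: Runtime = 3 h/day × 31 days = 93 h
treadmill: 0.95 kW × 93 h = 88.35 kWh
toaster oven: Runtime = 3 h/day × 365 days = 1095 h
toaster oven: 1.38 kW × 1095 h = 1511.1 kWh
window air conditioner: Runtime = 40 min × 14 = 560 min = 9.333333… h
window air conditioner: 0.95 kW × 9.333333… h = 8.866666… kWh
Total energy = 1619.596666… kWh
Cost = 1619.596666… × $0.17 = $275.33

$275.33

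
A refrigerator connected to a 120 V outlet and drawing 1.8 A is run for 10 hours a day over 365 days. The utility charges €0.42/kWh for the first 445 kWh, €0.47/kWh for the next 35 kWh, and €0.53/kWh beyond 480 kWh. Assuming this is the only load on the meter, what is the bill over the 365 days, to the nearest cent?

Power = 1.8 A × 120 V = 216 W = 0.216 kW
Runtime = 10 h/day × 365 days = 3650 h
Energy = 0.216 kW × 3650 h = 788.4 kWh
Tier 1 (0–445 kWh): 445 × €0.42 = €186.9
Tier 2 (445–480 kWh): 35 × €0.47 = €16.45
Above 480 kWh: 308.4 × €0.53 = €163.452
Bill = €366.80

€366.80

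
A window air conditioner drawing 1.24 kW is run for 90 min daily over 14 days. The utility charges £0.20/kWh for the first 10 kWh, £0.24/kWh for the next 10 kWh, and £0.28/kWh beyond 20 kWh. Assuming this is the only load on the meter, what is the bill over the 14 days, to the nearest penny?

Runtime = 90 min × 14 = 1260 min = 21 h
Energy = 1.24 kW × 21 h = 26.04 kWh
Tier 1 (0–10 kWh): 10 × £0.20 = £2
Tier 2 (10–20 kWh): 10 × £0.24 = £2.4
Above 20 kWh: 6.04 × £0.28 = £1.6912
Bill = £6.09

£6.09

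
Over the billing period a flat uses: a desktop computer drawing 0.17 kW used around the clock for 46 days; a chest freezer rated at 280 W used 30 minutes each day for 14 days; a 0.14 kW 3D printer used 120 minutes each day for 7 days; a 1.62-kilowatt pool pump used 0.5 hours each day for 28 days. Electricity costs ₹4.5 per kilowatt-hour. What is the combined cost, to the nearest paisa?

₹964.26

desktop computer: Runtime = 24 h × 46 = 1104 h
desktop computer: 0.17 kW × 1104 h = 187.68 kWh
chest freezer: Runtime = 30 min × 14 = 420 min = 7 h
chest freezer: 0.28 kW × 7 h = 1.96 kWh
3D printer: Runtime = 120 min × 7 = 840 min = 14 h
3D printer: 0.14 kW × 14 h = 1.96 kWh
pool pump: Runtime = 0.5 h/day × 28 days = 14 h
pool pump: 1.62 kW × 14 h = 22.68 kWh
Total energy = 214.28 kWh
Cost = 214.28 × ₹4.5 = ₹964.26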